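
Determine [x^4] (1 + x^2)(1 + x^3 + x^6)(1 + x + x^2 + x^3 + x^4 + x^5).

3

(1 + x^2) has coefficients 1,0,1 for degrees 0…2.
(1 + x^3 + x^6) has coefficients 1,0,0,1,0 for degrees 0…4.
Finally multiplying by (1 + x + x^2 + x^3 + x^4 + x^5), the product of all factors after the first has coefficients 1,1,1,2,2 for degrees 0…4.
[x^4] = 1·2 + 1·1 = 3.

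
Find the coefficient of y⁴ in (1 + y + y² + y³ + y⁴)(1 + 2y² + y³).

(1 + y + y² + y³ + y⁴) has coefficients 1,1,1,1,1 for degrees 0…4.
(1 + 2y² + y³) has coefficients 1,0,2,1,0 for degrees 0…4.
[y⁴] = 1·0 + 1·1 + 1·2 + 1·0 + 1·1 = 4.

4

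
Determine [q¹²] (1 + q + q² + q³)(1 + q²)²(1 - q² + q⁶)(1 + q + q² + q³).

(1 + q + q² + q³) has coefficients 1,1,1,1 for degrees 0…3.
(1 + q²)² has coefficients 1,0,2,0,1,0,0,0,0,0,0,0,0 for degrees 0…12.
Multiplying by (1 - q² + q⁶) gives running coefficients 1,0,1,0,-1,0,0,0,2,0,1,0,0 for degrees 0…12.
Finally multiplying by (1 + q + q² + q³), the product of all factors after the first has coefficients 1,1,2,2,0,0,-1,-1,2,2,3,3,1 for degrees 0…12.
[q¹²] = 1·1 + 1·3 + 1·3 + 1·2 = 9.

9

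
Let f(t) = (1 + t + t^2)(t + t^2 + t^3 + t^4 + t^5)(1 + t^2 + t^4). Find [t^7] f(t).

7

(1 + t + t^2) has coefficients 1,1,1 for degrees 0…2.
(t + t^2 + t^3 + t^4 + t^5) has coefficients 0,1,1,1,1,1,0,0 for degrees 0…7.
Finally multiplying by (1 + t^2 + t^4), the product of all factors after the first has coefficients 0,1,1,2,2,3,2,2 for degrees 0…7.
[t^7] = 1·2 + 1·2 + 1·3 = 7.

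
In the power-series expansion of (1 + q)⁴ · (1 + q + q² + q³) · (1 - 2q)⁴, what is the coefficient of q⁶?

(1 + q)⁴ has coefficients 1,4,6,4,1 for degrees 0…4.
(1 + q + q² + q³) has coefficients 1,1,1,1,0,0,0 for degrees 0…6.
Finally multiplying by (1 - 2q)⁴, the product of all factors after the first has coefficients 1,-7,17,-15,0,8,-16 for degrees 0…6.
[q⁶] = 1·(-16) + 4·8 + 6·0 + 4·(-15) + 1·17 = -27.

-27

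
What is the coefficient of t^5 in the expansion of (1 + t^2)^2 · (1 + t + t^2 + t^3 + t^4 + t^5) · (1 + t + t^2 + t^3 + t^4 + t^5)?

(1 + t^2)^2 has coefficients 1,0,2,0,1 for degrees 0…4.
(1 + t + t^2 + t^3 + t^4 + t^5) has coefficients 1,1,1,1,1,1 for degrees 0…5.
Finally multiplying by (1 + t + t^2 + t^3 + t^4 + t^5), the product of all factors after the first has coefficients 1,2,3,4,5,6 for degrees 0…5.
[t^5] = 1·6 + 2·4 + 1·2 = 16.

16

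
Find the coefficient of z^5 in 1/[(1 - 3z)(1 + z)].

The denominator gives the recurrence a_n = 2a_(n−1) + 3a_(n−2) for n ≥ 2; the numerator fixes a_0 = 1, a_1 = 2.
Iterating: 1, 2, 7, 20, 61, 182, so a_5 = 182.

182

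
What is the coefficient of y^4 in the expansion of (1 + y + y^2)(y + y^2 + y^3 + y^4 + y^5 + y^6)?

3

(1 + y + y^2) has coefficients 1,1,1 for degrees 0…2.
(y + y^2 + y^3 + y^4 + y^5 + y^6) has coefficients 0,1,1,1,1 for degrees 0…4.
[y^4] = 1·1 + 1·1 + 1·1 = 3.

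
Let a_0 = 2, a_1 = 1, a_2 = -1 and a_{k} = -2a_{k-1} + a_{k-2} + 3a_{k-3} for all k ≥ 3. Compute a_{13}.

833

The ordinary generating function has denominator 1 + 2t - t^2 - 3t^3.
Iterating the recurrence: a_0,…,a_{13} = 2, 1, -1, 9, -16, 38, -65, 120, -191, 307, -445, 624, -772, 833.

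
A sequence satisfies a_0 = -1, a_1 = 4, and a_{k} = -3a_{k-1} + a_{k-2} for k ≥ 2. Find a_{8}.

The ordinary generating function has denominator 1 + 3q - q^2.
Iterating the recurrence: a_0,…,a_{8} = -1, 4, -13, 43, -142, 469, -1549, 5116, -16897.

-16897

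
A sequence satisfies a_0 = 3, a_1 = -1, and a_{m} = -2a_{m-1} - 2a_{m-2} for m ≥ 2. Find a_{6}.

The ordinary generating function has denominator 1 + 2q + 2q^2.
Iterating the recurrence: a_0,…,a_{6} = 3, -1, -4, 10, -12, 4, 16.

16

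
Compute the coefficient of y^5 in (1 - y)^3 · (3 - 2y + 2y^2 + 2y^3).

4

(1 - y)^3 has coefficients 1,-3,3,-1 for degrees 0…3.
(3 - 2y + 2y^2 + 2y^3) has coefficients 3,-2,2,2,0,0 for degrees 0…5.
[y^5] = 1·0 − 3·0 + 3·2 − 1·2 = 4.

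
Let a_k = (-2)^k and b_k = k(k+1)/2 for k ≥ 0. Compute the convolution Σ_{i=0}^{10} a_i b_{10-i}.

Write out a_i and b_{10-i} for i = 0,…,10 and sum the products.
Σ = 1·55 − 2·45 + 4·36 − 8·28 + 16·21 − 32·15 + 64·10 − 128·6 + 256·3 − 512·1 + 1024·0 = -131.

-131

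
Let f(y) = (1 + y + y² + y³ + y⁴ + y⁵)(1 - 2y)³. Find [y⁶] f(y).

(1 + y + y² + y³ + y⁴ + y⁵) has coefficients 1,1,1,1,1,1 for degrees 0…5.
(1 - 2y)³ has coefficients 1,-6,12,-8,0,0,0 for degrees 0…6.
[y⁶] = 1·0 + 1·0 + 1·0 + 1·(-8) + 1·12 + 1·(-6) = -2.

-2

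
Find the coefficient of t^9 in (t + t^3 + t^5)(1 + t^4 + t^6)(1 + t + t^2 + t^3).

4

(t + t^3 + t^5) has coefficients 0,1,0,1,0,1 for degrees 0…5.
(1 + t^4 + t^6) has coefficients 1,0,0,0,1,0,1,0,0,0 for degrees 0…9.
Finally multiplying by (1 + t + t^2 + t^3), the product of all factors after the first has coefficients 1,1,1,1,1,1,2,2,1,1 for degrees 0…9.
[t^9] = 1·1 + 1·2 + 1·1 = 4.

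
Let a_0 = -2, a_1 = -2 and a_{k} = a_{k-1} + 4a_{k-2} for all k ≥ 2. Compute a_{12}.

The ordinary generating function has denominator 1 - x - 4x^2.
Iterating the recurrence: a_0,…,a_{12} = -2, -2, -10, -18, -58, -130, -362, -882, -2330, -5858, -15178, -38610, -99322.

-99322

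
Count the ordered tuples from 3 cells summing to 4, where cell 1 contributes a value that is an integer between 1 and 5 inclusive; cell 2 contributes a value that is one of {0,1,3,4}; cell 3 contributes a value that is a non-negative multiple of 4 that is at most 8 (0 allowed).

The generating function for the choices is (q + q^2 + q^3 + q^4 + q^5)·(1 + q + q^3 + q^4)·(1 + q^4 + q^8); the count is [q^4].
(q + q^2 + q^3 + q^4 + q^5) has coefficients 0,1,1,1,1 for degrees 0…4.
(1 + q + q^3 + q^4) has coefficients 1,1,0,1,1 for degrees 0…4.
Finally multiplying by (1 + q^4 + q^8), the product of all factors after the first has coefficients 1,1,0,1,2 for degrees 0…4.
[q^4] = 1·1 + 1·0 + 1·1 + 1·1 = 3.

3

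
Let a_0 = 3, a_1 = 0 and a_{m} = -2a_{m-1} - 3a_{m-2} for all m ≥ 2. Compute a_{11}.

The ordinary generating function has denominator 1 + 2y + 3y^2.
Iterating the recurrence: a_0,…,a_{11} = 3, 0, -9, 18, -9, -36, 99, -90, -117, 504, -657, -198.

-198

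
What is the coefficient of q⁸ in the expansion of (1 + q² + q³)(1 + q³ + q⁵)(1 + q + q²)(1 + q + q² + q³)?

(1 + q² + q³) has coefficients 1,0,1,1 for degrees 0…3.
(1 + q³ + q⁵) has coefficients 1,0,0,1,0,1,0,0,0 for degrees 0…8.
Multiplying by (1 + q + q²) gives running coefficients 1,1,1,1,1,2,1,1,0 for degrees 0…8.
Finally multiplying by (1 + q + q² + q³), the product of all factors after the first has coefficients 1,2,3,4,4,5,5,5,4 for degrees 0…8.
[q⁸] = 1·4 + 1·5 + 1·5 = 14.

14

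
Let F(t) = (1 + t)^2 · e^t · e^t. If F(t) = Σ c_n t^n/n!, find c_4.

128

The EGF product rule gives c_4 = Σ_{k_1+k_2+k_3=4} C(4; k_1,k_2,k_3) · ∏ g_i(k_i), where (1+t)^2 gives the falling factorial (2)_k; e^t gives (1)^k; e^t gives (1)^k.
g_1(k) for k = 0…4: 1, 2, 2, 0, 0.
g_2(k) for k = 0…4: 1, 1, 1, 1, 1.
g_3(k) for k = 0…4: 1, 1, 1, 1, 1.
First combine the last two factors: h(k) = Σ_j C(k,j)·g_2(j)·g_3(k−j) for k = 0…4: 1, 2, 4, 8, 16.
c_4 = Σ_k C(4,k)·g_1(k)·h(4−k) = 1·1·16 + 4·2·8 + 6·2·4 = 16 + 64 + 48 = 128.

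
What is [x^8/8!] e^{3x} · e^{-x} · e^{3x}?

390625

The EGF product rule gives c_8 = Σ_{k_1+k_2+k_3=8} C(8; k_1,k_2,k_3) · ∏ g_i(k_i), where e^{3x} gives (3)^k; e^{-x} gives (-1)^k; e^{3x} gives (3)^k.
g_1(k) for k = 0…8: 1, 3, 9, 27, 81, 243, 729, 2187, 6561.
g_2(k) for k = 0…8: 1, -1, 1, -1, 1, -1, 1, -1, 1.
g_3(k) for k = 0…8: 1, 3, 9, 27, 81, 243, 729, 2187, 6561.
First combine the last two factors: h(k) = Σ_j C(k,j)·g_2(j)·g_3(k−j) for k = 0…8: 1, 2, 4, 8, 16, 32, 64, 128, 256.
c_8 = Σ_k C(8,k)·g_1(k)·h(8−k) = 1·1·256 + 8·3·128 + 28·9·64 + 56·27·32 + 70·81·16 + 56·243·8 + 28·729·4 + 8·2187·2 + 1·6561·1 = 256 + 3072 + 16128 + 48384 + 90720 + 108864 + 81648 + 34992 + 6561 = 390625.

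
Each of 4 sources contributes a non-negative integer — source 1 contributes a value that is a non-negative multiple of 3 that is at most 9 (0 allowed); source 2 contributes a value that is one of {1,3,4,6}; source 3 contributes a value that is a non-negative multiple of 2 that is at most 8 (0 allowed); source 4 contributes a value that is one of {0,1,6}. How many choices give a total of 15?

18

The generating function for the choices is (1 + x³ + x⁶ + x⁹)·(x + x³ + x⁴ + x⁶)·(1 + x² + x⁴ + x⁶ + x⁸)·(1 + x + x⁶); the count is [x¹⁵].
(1 + x³ + x⁶ + x⁹) has coefficients 1,0,0,1,0,0,1,0,0,1 for degrees 0…9.
(x + x³ + x⁴ + x⁶) has coefficients 0,1,0,1,1,0,1,0,0,0,0,0,0,0,0,0 for degrees 0…15.
Multiplying by (1 + x² + x⁴ + x⁶ + x⁸) gives running coefficients 0,1,0,2,1,2,2,2,2,2,2,1,2,0,1,0 for degrees 0…15.
Finally multiplying by (1 + x + x⁶), the product of all factors after the first has coefficients 0,1,1,2,3,3,4,5,4,6,5,5,5,4,3,3 for degrees 0…15.
[x¹⁵] = 1·3 + 1·5 + 1·6 + 1·4 = 18.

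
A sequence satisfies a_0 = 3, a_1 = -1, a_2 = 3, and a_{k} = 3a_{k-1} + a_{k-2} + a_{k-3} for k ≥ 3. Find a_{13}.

2043111

The ordinary generating function has denominator 1 - 3q - q^2 - q^3.
Iterating the recurrence: a_0,…,a_{13} = 3, -1, 3, 11, 35, 119, 403, 1363, 4611, 15599, 52771, 178523, 603939, 2043111.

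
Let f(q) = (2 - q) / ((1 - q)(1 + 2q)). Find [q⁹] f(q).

The denominator gives the recurrence a_n = −a_(n−1) + 2a_(n−2) for n ≥ 3; the numerator fixes a_0 = 2, a_1 = -3, a_2 = 7.
Iterating: 2, -3, 7, -13, 27, -53, 107, -213, 427, -853, so a_9 = -853.

-853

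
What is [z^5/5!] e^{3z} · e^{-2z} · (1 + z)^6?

4051

The EGF product rule gives c_5 = Σ_{k_1+k_2+k_3=5} C(5; k_1,k_2,k_3) · ∏ g_i(k_i), where e^{3z} gives (3)^k; e^{-2z} gives (-2)^k; (1+z)^6 gives the falling factorial (6)_k.
g_1(k) for k = 0…5: 1, 3, 9, 27, 81, 243.
g_2(k) for k = 0…5: 1, -2, 4, -8, 16, -32.
g_3(k) for k = 0…5: 1, 6, 30, 120, 360, 720.
First combine the last two factors: h(k) = Σ_j C(k,j)·g_2(j)·g_3(k−j) for k = 0…5: 1, 4, 10, 4, -56, -32.
c_5 = Σ_k C(5,k)·g_1(k)·h(5−k) = 1·1·(-32) + 5·3·(-56) + 10·9·4 + 10·27·10 + 5·81·4 + 1·243·1 = −32 − 840 + 360 + 2700 + 1620 + 243 = 4051.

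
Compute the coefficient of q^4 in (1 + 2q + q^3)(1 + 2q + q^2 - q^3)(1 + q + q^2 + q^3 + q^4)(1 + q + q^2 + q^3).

(1 + 2q + q^3) has coefficients 1,2,0,1 for degrees 0…3.
(1 + 2q + q^2 - q^3) has coefficients 1,2,1,-1,0 for degrees 0…4.
Multiplying by (1 + q + q^2 + q^3 + q^4) gives running coefficients 1,3,4,3,3 for degrees 0…4.
Finally multiplying by (1 + q + q^2 + q^3), the product of all factors after the first has coefficients 1,4,8,11,13 for degrees 0…4.
[q^4] = 1·13 + 2·11 + 1·4 = 39.

39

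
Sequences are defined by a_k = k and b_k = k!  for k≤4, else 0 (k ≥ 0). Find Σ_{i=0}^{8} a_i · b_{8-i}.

153

The convolution is the t^8 coefficient of A(t)B(t).
Σ = 0·0 + 1·0 + 2·0 + 3·0 + 4·24 + 5·6 + 6·2 + 7·1 + 8·1 = 153.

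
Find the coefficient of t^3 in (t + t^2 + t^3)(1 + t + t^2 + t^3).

3

(t + t^2 + t^3) has coefficients 0,1,1,1 for degrees 0…3.
(1 + t + t^2 + t^3) has coefficients 1,1,1,1 for degrees 0…3.
[t^3] = 1·1 + 1·1 + 1·1 = 3.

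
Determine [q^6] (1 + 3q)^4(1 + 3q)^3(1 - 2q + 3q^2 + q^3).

(1 + 3q)^4 has coefficients 1,12,54,108,81 for degrees 0…4.
(1 + 3q)^3 has coefficients 1,9,27,27,0,0,0 for degrees 0…6.
Finally multiplying by (1 - 2q + 3q^2 + q^3), the product of all factors after the first has coefficients 1,7,12,1,36,108,27 for degrees 0…6.
[q^6] = 1·27 + 12·108 + 54·36 + 108·1 + 81·12 = 4347.

4347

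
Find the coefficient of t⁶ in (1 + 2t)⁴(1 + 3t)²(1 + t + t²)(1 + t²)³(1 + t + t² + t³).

(1 + 2t)⁴ has coefficients 1,8,24,32,16 for degrees 0…4.
(1 + 3t)² has coefficients 1,6,9,0,0,0,0 for degrees 0…6.
Multiplying by (1 + t + t²) gives running coefficients 1,7,16,15,9,0,0 for degrees 0…6.
Multiplying by (1 + t²)³ gives running coefficients 1,7,19,36,60,66,76 for degrees 0…6.
Finally multiplying by (1 + t + t² + t³), the product of all factors after the first has coefficients 1,8,27,63,122,181,238 for degrees 0…6.
[t⁶] = 1·238 + 8·181 + 24·122 + 32·63 + 16·27 = 7062.

7062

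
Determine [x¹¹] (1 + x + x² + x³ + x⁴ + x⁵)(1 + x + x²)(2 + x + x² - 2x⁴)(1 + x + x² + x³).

-14

(1 + x + x² + x³ + x⁴ + x⁵) has coefficients 1,1,1,1,1,1 for degrees 0…5.
(1 + x + x²) has coefficients 1,1,1,0,0,0,0,0,0,0,0,0 for degrees 0…11.
Multiplying by (2 + x + x² - 2x⁴) gives running coefficients 2,3,4,2,-1,-2,-2,0,0,0,0,0 for degrees 0…11.
Finally multiplying by (1 + x + x² + x³), the product of all factors after the first has coefficients 2,5,9,11,8,3,-3,-5,-4,-2,0,0 for degrees 0…11.
[x¹¹] = 1·0 + 1·0 + 1·(-2) + 1·(-4) + 1·(-5) + 1·(-3) = -14.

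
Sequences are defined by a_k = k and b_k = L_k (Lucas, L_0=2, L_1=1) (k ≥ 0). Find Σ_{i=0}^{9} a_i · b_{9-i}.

This is [x^9] in the product of the two ordinary generating functions.
Σ = 0·76 + 1·47 + 2·29 + 3·18 + 4·11 + 5·7 + 6·4 + 7·3 + 8·1 + 9·2 = 309.

309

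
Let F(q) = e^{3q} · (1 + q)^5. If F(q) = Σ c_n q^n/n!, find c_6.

83079

The EGF product rule gives c_6 = Σ_{k_1+k_2=6} C(6; k_1,k_2) · ∏ g_i(k_i), where e^{3q} gives (3)^k; (1+q)^5 gives the falling factorial (5)_k.
g_1(k) for k = 0…6: 1, 3, 9, 27, 81, 243, 729.
g_2(k) for k = 0…6: 1, 5, 20, 60, 120, 120, 0.
c_6 = Σ_k C(6,k)·g_1(k)·g_2(6−k) = 6·3·120 + 15·9·120 + 20·27·60 + 15·81·20 + 6·243·5 + 1·729·1 = 2160 + 16200 + 32400 + 24300 + 7290 + 729 = 83079.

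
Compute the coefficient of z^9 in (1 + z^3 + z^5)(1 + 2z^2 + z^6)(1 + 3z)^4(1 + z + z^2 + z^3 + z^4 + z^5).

1900

(1 + z^3 + z^5) has coefficients 1,0,0,1,0,1 for degrees 0…5.
(1 + 2z^2 + z^6) has coefficients 1,0,2,0,0,0,1,0,0,0 for degrees 0…9.
Multiplying by (1 + 3z)^4 gives running coefficients 1,12,56,132,189,216,163,12,54,108 for degrees 0…9.
Finally multiplying by (1 + z + z^2 + z^3 + z^4 + z^5), the product of all factors after the first has coefficients 1,13,69,201,390,606,768,768,766,742 for degrees 0…9.
[z^9] = 1·742 + 1·768 + 1·390 = 1900.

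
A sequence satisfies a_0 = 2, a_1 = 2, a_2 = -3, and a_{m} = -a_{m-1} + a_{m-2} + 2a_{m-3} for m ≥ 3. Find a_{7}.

-4

The ordinary generating function has denominator 1 + z - z^2 - 2z^3.
Iterating the recurrence: a_0,…,a_{7} = 2, 2, -3, 9, -8, 11, -1, -4.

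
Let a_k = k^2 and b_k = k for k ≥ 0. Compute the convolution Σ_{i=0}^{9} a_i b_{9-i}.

540

This is [x^9] in the product of the two ordinary generating functions.
Σ = 0·9 + 1·8 + 4·7 + 9·6 + 16·5 + 25·4 + 36·3 + 49·2 + 64·1 + 81·0 = 540.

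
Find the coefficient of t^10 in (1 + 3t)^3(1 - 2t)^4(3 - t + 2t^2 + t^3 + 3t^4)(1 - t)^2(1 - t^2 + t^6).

(1 + 3t)^3 has coefficients 1,9,27,27 for degrees 0…3.
(1 - 2t)^4 has coefficients 1,-8,24,-32,16,0,0,0,0,0,0 for degrees 0…10.
Multiplying by (3 - t + 2t^2 + t^3 + 3t^4) gives running coefficients 3,-25,82,-135,123,-80,72,-80,48,0,0 for degrees 0…10.
Multiplying by (1 - t)^2 gives running coefficients 3,-31,135,-324,475,-461,355,-304,280,-176,48 for degrees 0…10.
Finally multiplying by (1 - t^2 + t^6), the product of all factors after the first has coefficients 3,-31,132,-293,340,-137,-117,126,60,-196,243 for degrees 0…10.
[t^10] = 1·243 + 9·(-196) + 27·60 + 27·126 = 3501.

3501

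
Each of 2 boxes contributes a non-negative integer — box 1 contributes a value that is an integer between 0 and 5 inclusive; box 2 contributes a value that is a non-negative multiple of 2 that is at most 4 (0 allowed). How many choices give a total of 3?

2

The generating function for the choices is (1 + q + q^2 + q^3 + q^4 + q^5)·(1 + q^2 + q^4); the count is [q^3].
(1 + q + q^2 + q^3 + q^4 + q^5) has coefficients 1,1,1,1 for degrees 0…3.
(1 + q^2 + q^4) has coefficients 1,0,1,0 for degrees 0…3.
[q^3] = 1·0 + 1·1 + 1·0 + 1·1 = 2.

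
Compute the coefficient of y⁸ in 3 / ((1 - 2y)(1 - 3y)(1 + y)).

43263

Partial fractions give a closed form: a_n = (-4)·2^n + (27/4)·3^n + (1/4)·(-1)^n.
At n = 8: a_8 = 43263.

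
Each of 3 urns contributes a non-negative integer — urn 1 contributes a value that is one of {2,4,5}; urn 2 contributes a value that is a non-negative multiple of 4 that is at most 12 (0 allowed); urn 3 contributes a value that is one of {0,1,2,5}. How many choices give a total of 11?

The generating function for the choices is (x^2 + x^4 + x^5)·(1 + x^4 + x^8 + x^12)·(1 + x + x^2 + x^5); the count is [x^11].
(x^2 + x^4 + x^5) has coefficients 0,0,1,0,1,1 for degrees 0…5.
(1 + x^4 + x^8 + x^12) has coefficients 1,0,0,0,1,0,0,0,1,0,0,0 for degrees 0…11.
Finally multiplying by (1 + x + x^2 + x^5), the product of all factors after the first has coefficients 1,1,1,0,1,2,1,0,1,2,1,0 for degrees 0…11.
[x^11] = 1·2 + 1·0 + 1·1 = 3.

3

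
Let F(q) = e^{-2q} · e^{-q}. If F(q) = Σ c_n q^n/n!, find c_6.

729

The EGF product rule gives c_6 = Σ_{k_1+k_2=6} C(6; k_1,k_2) · ∏ g_i(k_i), where e^{-2q} gives (-2)^k; e^{-q} gives (-1)^k.
g_1(k) for k = 0…6: 1, -2, 4, -8, 16, -32, 64.
g_2(k) for k = 0…6: 1, -1, 1, -1, 1, -1, 1.
c_6 = Σ_k C(6,k)·g_1(k)·g_2(6−k) = 1·1·1 + 6·(-2)·(-1) + 15·4·1 + 20·(-8)·(-1) + 15·16·1 + 6·(-32)·(-1) + 1·64·1 = 1 + 12 + 60 + 160 + 240 + 192 + 64 = 729.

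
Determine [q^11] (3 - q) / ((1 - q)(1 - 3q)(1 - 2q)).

2105285

The denominator gives the recurrence a_n = 6a_(n−1) − 11a_(n−2) + 6a_(n−3) for n ≥ 3; the numerator fixes a_0 = 3, a_1 = 17, a_2 = 69.
Iterating: 3, 17, 69, 245, 813, 2597, 8109, 24965, 76173, 231077, 698349, 2105285, so a_11 = 2105285.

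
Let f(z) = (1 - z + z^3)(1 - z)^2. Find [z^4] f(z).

-2

(1 - z + z^3) has coefficients 1,-1,0,1 for degrees 0…3.
(1 - z)^2 has coefficients 1,-2,1,0,0 for degrees 0…4.
[z^4] = 1·0 − 1·0 + 1·(-2) = -2.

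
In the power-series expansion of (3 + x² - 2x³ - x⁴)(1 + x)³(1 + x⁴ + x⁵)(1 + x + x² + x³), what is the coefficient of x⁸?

31

(3 + x² - 2x³ - x⁴) has coefficients 3,0,1,-2,-1 for degrees 0…4.
(1 + x)³ has coefficients 1,3,3,1,0,0,0,0,0 for degrees 0…8.
Multiplying by (1 + x⁴ + x⁵) gives running coefficients 1,3,3,1,1,4,6,4,1 for degrees 0…8.
Finally multiplying by (1 + x + x² + x³), the product of all factors after the first has coefficients 1,4,7,8,8,9,12,15,15 for degrees 0…8.
[x⁸] = 3·15 + 1·12 − 2·9 − 1·8 = 31.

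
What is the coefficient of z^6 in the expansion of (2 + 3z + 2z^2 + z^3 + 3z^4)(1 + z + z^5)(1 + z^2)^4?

(2 + 3z + 2z^2 + z^3 + 3z^4) has coefficients 2,3,2,1,3 for degrees 0…4.
(1 + z + z^5) has coefficients 1,1,0,0,0,1,0 for degrees 0…6.
Finally multiplying by (1 + z^2)^4, the product of all factors after the first has coefficients 1,1,4,4,6,7,4 for degrees 0…6.
[z^6] = 2·4 + 3·7 + 2·6 + 1·4 + 3·4 = 57.

57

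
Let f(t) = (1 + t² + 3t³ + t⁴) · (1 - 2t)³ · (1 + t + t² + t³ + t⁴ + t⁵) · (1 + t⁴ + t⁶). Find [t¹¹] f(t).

(1 + t² + 3t³ + t⁴) has coefficients 1,0,1,3,1 for degrees 0…4.
(1 - 2t)³ has coefficients 1,-6,12,-8,0,0,0,0,0,0,0,0 for degrees 0…11.
Multiplying by (1 + t + t² + t³ + t⁴ + t⁵) gives running coefficients 1,-5,7,-1,-1,-1,-2,4,-8,0,0,0 for degrees 0…11.
Finally multiplying by (1 + t⁴ + t⁶), the product of all factors after the first has coefficients 1,-5,7,-1,0,-6,6,-2,-2,-2,-3,3 for degrees 0…11.
[t¹¹] = 1·3 + 1·(-2) + 3·(-2) + 1·(-2) = -7.

-7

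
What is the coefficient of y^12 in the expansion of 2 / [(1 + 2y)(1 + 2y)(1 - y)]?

72818

The denominator gives the recurrence a_n = −3a_(n−1) + 4a_(n−3) for n ≥ 3; the numerator fixes a_0 = 2, a_1 = -6, a_2 = 18.
Iterating: 2, -6, 18, -46, 114, -270, 626, -1422, 3186, -7054, 15474, -33678, 72818, so a_12 = 72818.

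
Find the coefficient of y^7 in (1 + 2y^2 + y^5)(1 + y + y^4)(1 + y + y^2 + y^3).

5

(1 + 2y^2 + y^5) has coefficients 1,0,2,0,0,1 for degrees 0…5.
(1 + y + y^4) has coefficients 1,1,0,0,1,0,0,0 for degrees 0…7.
Finally multiplying by (1 + y + y^2 + y^3), the product of all factors after the first has coefficients 1,2,2,2,2,1,1,1 for degrees 0…7.
[y^7] = 1·1 + 2·1 + 1·2 = 5.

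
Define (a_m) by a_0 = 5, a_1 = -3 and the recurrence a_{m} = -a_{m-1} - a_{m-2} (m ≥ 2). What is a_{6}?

The ordinary generating function has denominator 1 + t + t^2.
Iterating the recurrence: a_0,…,a_{6} = 5, -3, -2, 5, -3, -2, 5.

5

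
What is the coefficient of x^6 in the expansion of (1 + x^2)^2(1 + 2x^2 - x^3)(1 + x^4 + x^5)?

6

(1 + x^2)^2 has coefficients 1,0,2,0,1 for degrees 0…4.
(1 + 2x^2 - x^3) has coefficients 1,0,2,-1,0,0,0 for degrees 0…6.
Finally multiplying by (1 + x^4 + x^5), the product of all factors after the first has coefficients 1,0,2,-1,1,1,2 for degrees 0…6.
[x^6] = 1·2 + 2·1 + 1·2 = 6.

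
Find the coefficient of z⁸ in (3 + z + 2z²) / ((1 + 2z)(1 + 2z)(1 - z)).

4694

The denominator gives the recurrence a_n = −3a_(n−1) + 4a_(n−3) for n ≥ 3; the numerator fixes a_0 = 3, a_1 = -8, a_2 = 26.
Iterating: 3, -8, 26, -66, 166, -394, 918, -2090, 4694, so a_8 = 4694.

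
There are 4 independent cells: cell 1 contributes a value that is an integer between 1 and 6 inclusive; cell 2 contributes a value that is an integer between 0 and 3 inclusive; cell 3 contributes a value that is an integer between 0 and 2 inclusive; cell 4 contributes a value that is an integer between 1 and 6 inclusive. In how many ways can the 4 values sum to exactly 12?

42

The generating function for the choices is (x + x² + x³ + x⁴ + x⁵ + x⁶)·(1 + x + x² + x³)·(1 + x + x²)·(x + x² + x³ + x⁴ + x⁵ + x⁶); the count is [x¹²].
(x + x² + x³ + x⁴ + x⁵ + x⁶) has coefficients 0,1,1,1,1,1,1 for degrees 0…6.
(1 + x + x² + x³) has coefficients 1,1,1,1,0,0,0,0,0,0,0,0,0 for degrees 0…12.
Multiplying by (1 + x + x²) gives running coefficients 1,2,3,3,2,1,0,0,0,0,0,0,0 for degrees 0…12.
Finally multiplying by (x + x² + x³ + x⁴ + x⁵ + x⁶), the product of all factors after the first has coefficients 0,1,3,6,9,11,12,11,9,6,3,1,0 for degrees 0…12.
[x¹²] = 1·1 + 1·3 + 1·6 + 1·9 + 1·11 + 1·12 = 42.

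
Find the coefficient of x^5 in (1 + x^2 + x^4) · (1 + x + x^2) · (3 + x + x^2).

6

(1 + x^2 + x^4) has coefficients 1,0,1,0,1 for degrees 0…4.
(1 + x + x^2) has coefficients 1,1,1,0,0,0 for degrees 0…5.
Finally multiplying by (3 + x + x^2), the product of all factors after the first has coefficients 3,4,5,2,1,0 for degrees 0…5.
[x^5] = 1·0 + 1·2 + 1·4 = 6.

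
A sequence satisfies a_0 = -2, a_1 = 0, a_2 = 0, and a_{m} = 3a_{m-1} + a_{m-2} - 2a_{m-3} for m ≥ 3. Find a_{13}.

The ordinary generating function has denominator 1 - 3q - q^2 + 2q^3.
Iterating the recurrence: a_0,…,a_{13} = -2, 0, 0, 4, 12, 40, 124, 388, 1208, 3764, 11724, 36520, 113756, 354340.

354340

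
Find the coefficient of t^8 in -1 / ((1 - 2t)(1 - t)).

Partial fractions give a closed form: a_n = (-2)·2^n + (1)·1^n.
At n = 8: a_8 = -511.

-511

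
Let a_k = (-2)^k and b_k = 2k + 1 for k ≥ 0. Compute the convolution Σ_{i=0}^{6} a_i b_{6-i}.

19

The convolution is the x^6 coefficient of A(x)B(x).
Σ = 1·13 − 2·11 + 4·9 − 8·7 + 16·5 − 32·3 + 64·1 = 19.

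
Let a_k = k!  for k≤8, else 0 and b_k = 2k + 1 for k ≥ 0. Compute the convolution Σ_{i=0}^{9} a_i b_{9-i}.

152688

This is [x^9] in the product of the two ordinary generating functions.
Σ = 1·19 + 1·17 + 2·15 + 6·13 + 24·11 + 120·9 + 720·7 + 5040·5 + 40320·3 + 0·1 = 152688.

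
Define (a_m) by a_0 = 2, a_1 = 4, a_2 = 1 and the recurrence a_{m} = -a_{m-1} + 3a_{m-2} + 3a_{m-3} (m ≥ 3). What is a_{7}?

173

The ordinary generating function has denominator 1 + q - 3q^2 - 3q^3.
Iterating the recurrence: a_0,…,a_{7} = 2, 4, 1, 17, -2, 56, -11, 173.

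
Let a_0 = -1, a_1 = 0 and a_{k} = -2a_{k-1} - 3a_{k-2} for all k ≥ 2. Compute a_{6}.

-33

The ordinary generating function has denominator 1 + 2t + 3t^2.
Iterating the recurrence: a_0,…,a_{6} = -1, 0, 3, -6, 3, 12, -33.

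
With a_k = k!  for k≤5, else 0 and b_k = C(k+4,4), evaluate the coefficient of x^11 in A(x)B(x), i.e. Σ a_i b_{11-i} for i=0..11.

39886

The convolution is the x^11 coefficient of A(x)B(x).
Σ = 1·1365 + 1·1001 + 2·715 + 6·495 + 24·330 + 120·210 + 0·126 + 0·70 + 0·35 + 0·15 + 0·5 + 0·1 = 39886.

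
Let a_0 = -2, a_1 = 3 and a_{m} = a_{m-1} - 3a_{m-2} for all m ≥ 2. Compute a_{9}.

-432

The ordinary generating function has denominator 1 - x + 3x^2.
Iterating the recurrence: a_0,…,a_{9} = -2, 3, 9, 0, -27, -27, 54, 135, -27, -432.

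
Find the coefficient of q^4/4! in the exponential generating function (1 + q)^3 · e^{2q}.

The EGF product rule gives c_4 = Σ_{k_1+k_2=4} C(4; k_1,k_2) · ∏ g_i(k_i), where (1+q)^3 gives the falling factorial (3)_k; e^{2q} gives (2)^k.
g_1(k) for k = 0…4: 1, 3, 6, 6, 0.
g_2(k) for k = 0…4: 1, 2, 4, 8, 16.
c_4 = Σ_k C(4,k)·g_1(k)·g_2(4−k) = 1·1·16 + 4·3·8 + 6·6·4 + 4·6·2 = 16 + 96 + 144 + 48 = 304.

304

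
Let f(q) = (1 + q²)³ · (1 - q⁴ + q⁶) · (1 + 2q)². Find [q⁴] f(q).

(1 + q²)³ has coefficients 1,0,3,0,3 for degrees 0…4.
(1 - q⁴ + q⁶) has coefficients 1,0,0,0,-1 for degrees 0…4.
Finally multiplying by (1 + 2q)², the product of all factors after the first has coefficients 1,4,4,0,-1 for degrees 0…4.
[q⁴] = 1·(-1) + 3·4 + 3·1 = 14.

14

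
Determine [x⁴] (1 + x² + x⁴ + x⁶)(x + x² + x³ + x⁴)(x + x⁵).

2

(1 + x² + x⁴ + x⁶) has coefficients 1,0,1,0,1 for degrees 0…4.
(x + x² + x³ + x⁴) has coefficients 0,1,1,1,1 for degrees 0…4.
Finally multiplying by (x + x⁵), the product of all factors after the first has coefficients 0,0,1,1,1 for degrees 0…4.
[x⁴] = 1·1 + 1·1 + 1·0 = 2.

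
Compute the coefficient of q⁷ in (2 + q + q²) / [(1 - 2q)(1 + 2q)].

The denominator gives the recurrence a_n = 4a_(n−2) for n ≥ 3; the numerator fixes a_0 = 2, a_1 = 1, a_2 = 9.
Iterating: 2, 1, 9, 4, 36, 16, 144, 64, so a_7 = 64.

64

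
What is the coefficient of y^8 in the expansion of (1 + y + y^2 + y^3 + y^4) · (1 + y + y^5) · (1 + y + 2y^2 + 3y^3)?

(1 + y + y^2 + y^3 + y^4) has coefficients 1,1,1,1,1 for degrees 0…4.
(1 + y + y^5) has coefficients 1,1,0,0,0,1,0,0,0 for degrees 0…8.
Finally multiplying by (1 + y + 2y^2 + 3y^3), the product of all factors after the first has coefficients 1,2,3,5,3,1,1,2,3 for degrees 0…8.
[y^8] = 1·3 + 1·2 + 1·1 + 1·1 + 1·3 = 10.

10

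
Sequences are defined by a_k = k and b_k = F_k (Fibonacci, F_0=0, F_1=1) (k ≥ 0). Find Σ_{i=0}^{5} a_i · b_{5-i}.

14

The convolution is the x^5 coefficient of A(x)B(x).
Σ = 0·5 + 1·3 + 2·2 + 3·1 + 4·1 + 5·0 = 14.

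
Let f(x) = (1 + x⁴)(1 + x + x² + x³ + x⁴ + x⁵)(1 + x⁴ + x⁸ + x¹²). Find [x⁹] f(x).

4

(1 + x⁴) has coefficients 1,0,0,0,1 for degrees 0…4.
(1 + x + x² + x³ + x⁴ + x⁵) has coefficients 1,1,1,1,1,1,0,0,0,0 for degrees 0…9.
Finally multiplying by (1 + x⁴ + x⁸ + x¹²), the product of all factors after the first has coefficients 1,1,1,1,2,2,1,1,2,2 for degrees 0…9.
[x⁹] = 1·2 + 1·2 = 4.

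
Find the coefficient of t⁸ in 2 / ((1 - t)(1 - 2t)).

1022

The denominator gives the recurrence a_n = 3a_(n−1) − 2a_(n−2) for n ≥ 2; the numerator fixes a_0 = 2, a_1 = 6.
Iterating: 2, 6, 14, 30, 62, 126, 254, 510, 1022, so a_8 = 1022.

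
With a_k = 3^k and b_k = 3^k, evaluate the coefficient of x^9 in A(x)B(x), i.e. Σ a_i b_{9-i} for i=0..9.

The convolution is the t^9 coefficient of A(t)B(t).
Σ = 1·19683 + 3·6561 + 9·2187 + 27·729 + 81·243 + 243·81 + 729·27 + 2187·9 + 6561·3 + 19683·1 = 196830.

196830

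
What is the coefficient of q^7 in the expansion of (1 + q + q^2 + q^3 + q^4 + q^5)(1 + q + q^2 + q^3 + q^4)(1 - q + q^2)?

4

(1 + q + q^2 + q^3 + q^4 + q^5) has coefficients 1,1,1,1,1,1 for degrees 0…5.
(1 + q + q^2 + q^3 + q^4) has coefficients 1,1,1,1,1,0,0,0 for degrees 0…7.
Finally multiplying by (1 - q + q^2), the product of all factors after the first has coefficients 1,0,1,1,1,0,1,0 for degrees 0…7.
[q^7] = 1·0 + 1·1 + 1·0 + 1·1 + 1·1 + 1·1 = 4.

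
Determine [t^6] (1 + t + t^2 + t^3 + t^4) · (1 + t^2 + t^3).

2

(1 + t + t^2 + t^3 + t^4) has coefficients 1,1,1,1,1 for degrees 0…4.
(1 + t^2 + t^3) has coefficients 1,0,1,1,0,0,0 for degrees 0…6.
[t^6] = 1·0 + 1·0 + 1·0 + 1·1 + 1·1 = 2.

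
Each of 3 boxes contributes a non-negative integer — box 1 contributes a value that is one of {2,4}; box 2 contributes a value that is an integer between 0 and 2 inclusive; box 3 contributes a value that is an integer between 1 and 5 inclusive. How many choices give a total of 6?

The generating function for the choices is (x^2 + x^4)·(1 + x + x^2)·(x + x^2 + x^3 + x^4 + x^5); the count is [x^6].
(x^2 + x^4) has coefficients 0,0,1,0,1 for degrees 0…4.
(1 + x + x^2) has coefficients 1,1,1,0,0,0,0 for degrees 0…6.
Finally multiplying by (x + x^2 + x^3 + x^4 + x^5), the product of all factors after the first has coefficients 0,1,2,3,3,3,2 for degrees 0…6.
[x^6] = 1·3 + 1·2 = 5.

5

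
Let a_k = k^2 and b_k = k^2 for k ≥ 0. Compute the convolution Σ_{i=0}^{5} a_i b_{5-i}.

Write out a_i and b_{5-i} for i = 0,…,5 and sum the products.
Σ = 0·25 + 1·16 + 4·9 + 9·4 + 16·1 + 25·0 = 104.

104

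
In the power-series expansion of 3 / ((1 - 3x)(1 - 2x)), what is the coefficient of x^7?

18915

Partial fractions give a closed form: a_n = (9)·3^n + (-6)·2^n.
At n = 7: a_7 = 18915.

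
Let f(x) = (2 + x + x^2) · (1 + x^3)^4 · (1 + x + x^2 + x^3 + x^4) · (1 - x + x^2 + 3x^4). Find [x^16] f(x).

80

(2 + x + x^2) has coefficients 2,1,1 for degrees 0…2.
(1 + x^3)^4 has coefficients 1,0,0,4,0,0,6,0,0,4,0,0,1,0,0,0,0 for degrees 0…16.
Multiplying by (1 + x + x^2 + x^3 + x^4) gives running coefficients 1,1,1,5,5,4,10,10,6,10,10,4,5,5,1,1,1 for degrees 0…16.
Finally multiplying by (1 - x + x^2 + 3x^4), the product of all factors after the first has coefficients 1,0,1,5,4,7,14,19,21,26,36,34,29,34,31,17,16 for degrees 0…16.
[x^16] = 2·16 + 1·17 + 1·31 = 80.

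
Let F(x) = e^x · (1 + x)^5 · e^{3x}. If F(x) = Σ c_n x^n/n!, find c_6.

220096

The EGF product rule gives c_6 = Σ_{k_1+k_2+k_3=6} C(6; k_1,k_2,k_3) · ∏ g_i(k_i), where e^x gives (1)^k; (1+x)^5 gives the falling factorial (5)_k; e^{3x} gives (3)^k.
g_1(k) for k = 0…6: 1, 1, 1, 1, 1, 1, 1.
g_2(k) for k = 0…6: 1, 5, 20, 60, 120, 120, 0.
g_3(k) for k = 0…6: 1, 3, 9, 27, 81, 243, 729.
First combine the last two factors: h(k) = Σ_j C(k,j)·g_2(j)·g_3(k−j) for k = 0…6: 1, 8, 59, 402, 2541, 14988, 83079.
c_6 = Σ_k C(6,k)·g_1(k)·h(6−k) = 1·1·83079 + 6·1·14988 + 15·1·2541 + 20·1·402 + 15·1·59 + 6·1·8 + 1·1·1 = 83079 + 89928 + 38115 + 8040 + 885 + 48 + 1 = 220096.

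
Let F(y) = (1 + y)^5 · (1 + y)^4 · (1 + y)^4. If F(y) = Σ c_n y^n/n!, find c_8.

The EGF product rule gives c_8 = Σ_{k_1+k_2+k_3=8} C(8; k_1,k_2,k_3) · ∏ g_i(k_i), where (1+y)^5 gives the falling factorial (5)_k; (1+y)^4 gives the falling factorial (4)_k; (1+y)^4 gives the falling factorial (4)_k.
g_1(k) for k = 0…8: 1, 5, 20, 60, 120, 120, 0, 0, 0.
g_2(k) for k = 0…8: 1, 4, 12, 24, 24, 0, 0, 0, 0.
g_3(k) for k = 0…8: 1, 4, 12, 24, 24, 0, 0, 0, 0.
First combine the last two factors: h(k) = Σ_j C(k,j)·g_2(j)·g_3(k−j) for k = 0…8: 1, 8, 56, 336, 1680, 6720, 20160, 40320, 40320.
c_8 = Σ_k C(8,k)·g_1(k)·h(8−k) = 1·1·40320 + 8·5·40320 + 28·20·20160 + 56·60·6720 + 70·120·1680 + 56·120·336 = 40320 + 1612800 + 11289600 + 22579200 + 14112000 + 2257920 = 51891840.

51891840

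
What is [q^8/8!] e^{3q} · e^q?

65536

The EGF product rule gives c_8 = Σ_{k_1+k_2=8} C(8; k_1,k_2) · ∏ g_i(k_i), where e^{3q} gives (3)^k; e^q gives (1)^k.
g_1(k) for k = 0…8: 1, 3, 9, 27, 81, 243, 729, 2187, 6561.
g_2(k) for k = 0…8: 1, 1, 1, 1, 1, 1, 1, 1, 1.
c_8 = Σ_k C(8,k)·g_1(k)·g_2(8−k) = 1·1·1 + 8·3·1 + 28·9·1 + 56·27·1 + 70·81·1 + 56·243·1 + 28·729·1 + 8·2187·1 + 1·6561·1 = 1 + 24 + 252 + 1512 + 5670 + 13608 + 20412 + 17496 + 6561 = 65536.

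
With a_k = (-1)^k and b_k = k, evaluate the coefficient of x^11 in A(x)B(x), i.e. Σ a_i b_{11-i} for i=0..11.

The convolution is the x^11 coefficient of A(x)B(x).
Σ = 1·11 − 1·10 + 1·9 − 1·8 + 1·7 − 1·6 + 1·5 − 1·4 + 1·3 − 1·2 + 1·1 − 1·0 = 6.

6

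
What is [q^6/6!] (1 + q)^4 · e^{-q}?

The EGF product rule gives c_6 = Σ_{k_1+k_2=6} C(6; k_1,k_2) · ∏ g_i(k_i), where (1+q)^4 gives the falling factorial (4)_k; e^{-q} gives (-1)^k.
g_1(k) for k = 0…6: 1, 4, 12, 24, 24, 0, 0.
g_2(k) for k = 0…6: 1, -1, 1, -1, 1, -1, 1.
c_6 = Σ_k C(6,k)·g_1(k)·g_2(6−k) = 1·1·1 + 6·4·(-1) + 15·12·1 + 20·24·(-1) + 15·24·1 = 1 − 24 + 180 − 480 + 360 = 37.

37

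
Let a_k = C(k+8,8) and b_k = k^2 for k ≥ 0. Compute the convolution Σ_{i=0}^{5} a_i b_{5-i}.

1729

The convolution is the x^5 coefficient of A(x)B(x).
Σ = 1·25 + 9·16 + 45·9 + 165·4 + 495·1 + 1287·0 = 1729.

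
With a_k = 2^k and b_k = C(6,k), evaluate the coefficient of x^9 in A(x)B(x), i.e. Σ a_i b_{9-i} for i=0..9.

The convolution is the x^9 coefficient of A(x)B(x).
Σ = 1·0 + 2·0 + 4·0 + 8·1 + 16·6 + 32·15 + 64·20 + 128·15 + 256·6 + 512·1 = 5832.

5832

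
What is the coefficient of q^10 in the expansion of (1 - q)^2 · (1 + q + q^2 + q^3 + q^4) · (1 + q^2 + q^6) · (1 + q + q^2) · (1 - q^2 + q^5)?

-2

(1 - q)^2 has coefficients 1,-2,1 for degrees 0…2.
(1 + q + q^2 + q^3 + q^4) has coefficients 1,1,1,1,1,0,0,0,0,0,0 for degrees 0…10.
Multiplying by (1 + q^2 + q^6) gives running coefficients 1,1,2,2,2,1,2,1,1,1,1 for degrees 0…10.
Multiplying by (1 + q + q^2) gives running coefficients 1,2,4,5,6,5,5,4,4,3,3 for degrees 0…10.
Finally multiplying by (1 - q^2 + q^5), the product of all factors after the first has coefficients 1,2,3,3,2,1,1,3,4,5,4 for degrees 0…10.
[q^10] = 1·4 − 2·5 + 1·4 = -2.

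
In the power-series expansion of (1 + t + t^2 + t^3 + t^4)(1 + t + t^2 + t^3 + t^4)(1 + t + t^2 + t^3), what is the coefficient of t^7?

(1 + t + t^2 + t^3 + t^4) has coefficients 1,1,1,1,1 for degrees 0…4.
(1 + t + t^2 + t^3 + t^4) has coefficients 1,1,1,1,1,0,0,0 for degrees 0…7.
Finally multiplying by (1 + t + t^2 + t^3), the product of all factors after the first has coefficients 1,2,3,4,4,3,2,1 for degrees 0…7.
[t^7] = 1·1 + 1·2 + 1·3 + 1·4 + 1·4 = 14.

14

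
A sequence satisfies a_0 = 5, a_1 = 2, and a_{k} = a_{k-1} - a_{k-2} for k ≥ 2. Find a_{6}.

The ordinary generating function has denominator 1 - x + x^2.
Iterating the recurrence: a_0,…,a_{6} = 5, 2, -3, -5, -2, 3, 5.

5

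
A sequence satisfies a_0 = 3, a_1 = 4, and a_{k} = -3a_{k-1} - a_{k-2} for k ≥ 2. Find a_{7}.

The ordinary generating function has denominator 1 + 3t + t^2.
Iterating the recurrence: a_0,…,a_{7} = 3, 4, -15, 41, -108, 283, -741, 1940.

1940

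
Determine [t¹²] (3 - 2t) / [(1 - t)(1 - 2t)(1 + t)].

10923

Partial fractions give a closed form: a_n = (-1/2)·1^n + (8/3)·2^n + (5/6)·(-1)^n.
At n = 12: a_12 = 10923.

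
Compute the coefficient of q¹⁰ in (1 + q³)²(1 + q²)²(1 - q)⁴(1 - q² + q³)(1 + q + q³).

(1 + q³)² has coefficients 1,0,0,2,0,0,1 for degrees 0…6.
(1 + q²)² has coefficients 1,0,2,0,1,0,0,0,0,0,0 for degrees 0…10.
Multiplying by (1 - q)⁴ gives running coefficients 1,-4,8,-12,14,-12,8,-4,1,0,0 for degrees 0…10.
Multiplying by (1 - q² + q³) gives running coefficients 1,-4,7,-7,2,8,-18,22,-19,12,-5 for degrees 0…10.
Finally multiplying by (1 + q + q³), the product of all factors after the first has coefficients 1,-3,3,1,-9,17,-17,6,11,-25,29 for degrees 0…10.
[q¹⁰] = 1·29 + 2·6 + 1·(-9) = 32.

32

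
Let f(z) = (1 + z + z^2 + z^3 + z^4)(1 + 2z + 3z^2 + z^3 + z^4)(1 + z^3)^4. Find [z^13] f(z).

47

(1 + z + z^2 + z^3 + z^4) has coefficients 1,1,1,1,1 for degrees 0…4.
(1 + 2z + 3z^2 + z^3 + z^4) has coefficients 1,2,3,1,1,0,0,0,0,0,0,0,0,0 for degrees 0…13.
Finally multiplying by (1 + z^3)^4, the product of all factors after the first has coefficients 1,2,3,5,9,12,10,16,18,10,14,12,5,6 for degrees 0…13.
[z^13] = 1·6 + 1·5 + 1·12 + 1·14 + 1·10 = 47.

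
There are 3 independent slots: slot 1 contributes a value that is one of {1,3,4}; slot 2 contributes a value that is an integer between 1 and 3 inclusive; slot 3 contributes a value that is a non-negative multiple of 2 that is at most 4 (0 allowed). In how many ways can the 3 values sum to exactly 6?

5

The generating function for the choices is (y + y^3 + y^4)·(y + y^2 + y^3)·(1 + y^2 + y^4); the count is [y^6].
(y + y^3 + y^4) has coefficients 0,1,0,1,1 for degrees 0…4.
(y + y^2 + y^3) has coefficients 0,1,1,1,0,0,0 for degrees 0…6.
Finally multiplying by (1 + y^2 + y^4), the product of all factors after the first has coefficients 0,1,1,2,1,2,1 for degrees 0…6.
[y^6] = 1·2 + 1·2 + 1·1 = 5.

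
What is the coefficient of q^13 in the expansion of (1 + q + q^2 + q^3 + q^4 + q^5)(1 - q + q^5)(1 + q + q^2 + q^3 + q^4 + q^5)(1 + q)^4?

(1 + q + q^2 + q^3 + q^4 + q^5) has coefficients 1,1,1,1,1,1 for degrees 0…5.
(1 - q + q^5) has coefficients 1,-1,0,0,0,1,0,0,0,0,0,0,0,0 for degrees 0…13.
Multiplying by (1 + q + q^2 + q^3 + q^4 + q^5) gives running coefficients 1,0,0,0,0,1,0,1,1,1,1,0,0,0 for degrees 0…13.
Finally multiplying by (1 + q)^4, the product of all factors after the first has coefficients 1,4,6,4,1,1,4,7,9,12,15,15,11,5 for degrees 0…13.
[q^13] = 1·5 + 1·11 + 1·15 + 1·15 + 1·12 + 1·9 = 67.

67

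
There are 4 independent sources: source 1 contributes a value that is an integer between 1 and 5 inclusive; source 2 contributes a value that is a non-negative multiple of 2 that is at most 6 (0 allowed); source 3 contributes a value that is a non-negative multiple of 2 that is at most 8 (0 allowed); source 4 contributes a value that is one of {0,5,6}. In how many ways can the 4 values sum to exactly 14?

23

The generating function for the choices is (t + t^2 + t^3 + t^4 + t^5)·(1 + t^2 + t^4 + t^6)·(1 + t^2 + t^4 + t^6 + t^8)·(1 + t^5 + t^6); the count is [t^14].
(t + t^2 + t^3 + t^4 + t^5) has coefficients 0,1,1,1,1,1 for degrees 0…5.
(1 + t^2 + t^4 + t^6) has coefficients 1,0,1,0,1,0,1,0,0,0,0,0,0,0,0 for degrees 0…14.
Multiplying by (1 + t^2 + t^4 + t^6 + t^8) gives running coefficients 1,0,2,0,3,0,4,0,4,0,3,0,2,0,1 for degrees 0…14.
Finally multiplying by (1 + t^5 + t^6), the product of all factors after the first has coefficients 1,0,2,0,3,1,5,2,6,3,6,4,6,4,5 for degrees 0…14.
[t^14] = 1·4 + 1·6 + 1·4 + 1·6 + 1·3 = 23.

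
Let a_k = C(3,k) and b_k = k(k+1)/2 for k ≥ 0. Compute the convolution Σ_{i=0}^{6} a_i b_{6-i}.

102

Write out a_i and b_{6-i} for i = 0,…,6 and sum the products.
Σ = 1·21 + 3·15 + 3·10 + 1·6 + 0·3 + 0·1 + 0·0 = 102.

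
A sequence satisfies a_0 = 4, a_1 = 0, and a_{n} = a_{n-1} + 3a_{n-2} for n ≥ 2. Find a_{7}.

480

The ordinary generating function has denominator 1 - z - 3z^2.
Iterating the recurrence: a_0,…,a_{7} = 4, 0, 12, 12, 48, 84, 228, 480.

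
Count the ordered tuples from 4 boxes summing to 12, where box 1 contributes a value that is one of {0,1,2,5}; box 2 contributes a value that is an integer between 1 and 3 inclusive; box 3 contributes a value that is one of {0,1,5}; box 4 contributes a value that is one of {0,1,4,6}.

10

The generating function for the choices is (1 + y + y^2 + y^5)·(y + y^2 + y^3)·(1 + y + y^5)·(1 + y + y^4 + y^6); the count is [y^12].
(1 + y + y^2 + y^5) has coefficients 1,1,1,0,0,1 for degrees 0…5.
(y + y^2 + y^3) has coefficients 0,1,1,1,0,0,0,0,0,0,0,0,0 for degrees 0…12.
Multiplying by (1 + y + y^5) gives running coefficients 0,1,2,2,1,0,1,1,1,0,0,0,0 for degrees 0…12.
Finally multiplying by (1 + y + y^4 + y^6), the product of all factors after the first has coefficients 0,1,3,4,3,2,3,5,5,3,2,1,2 for degrees 0…12.
[y^12] = 1·2 + 1·1 + 1·2 + 1·5 = 10.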